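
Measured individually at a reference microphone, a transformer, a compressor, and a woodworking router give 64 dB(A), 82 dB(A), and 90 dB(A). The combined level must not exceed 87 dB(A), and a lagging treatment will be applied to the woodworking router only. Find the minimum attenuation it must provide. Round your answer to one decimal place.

4.7 dB

Fixed contribution from the other sources: Σ 10^(L/10) = 10^(64/10) + 10^(82/10) = 1.610e+08 (82.07 dB(A)).
The limit corresponds to 10^(87/10) = 5.012e+08; subtracting the fixed part leaves 3.402e+08 for the woodworking router, i.e. 85.32 dB(A).
So the woodworking router must be reduced from 90 to 85.32 dB(A): IL = 4.68 dB.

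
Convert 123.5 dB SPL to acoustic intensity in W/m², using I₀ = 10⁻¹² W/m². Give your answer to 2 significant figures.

I/I₀ = 10^(123.5/10) = 2.239e+12, so I = 2.239e+12 × 10⁻¹² W/m².

2.2 W/m²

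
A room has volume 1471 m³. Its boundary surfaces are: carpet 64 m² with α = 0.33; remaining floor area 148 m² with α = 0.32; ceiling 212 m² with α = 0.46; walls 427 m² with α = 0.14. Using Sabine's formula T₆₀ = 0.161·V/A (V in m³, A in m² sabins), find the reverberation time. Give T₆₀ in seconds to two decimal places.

1.05 s

Total absorption A = 64·0.33 + 148·0.32 + 212·0.46 + 427·0.14 = 225.78 m² sabins.
T₆₀ = 0.161·V/A = 0.161·1471/225.78 = 1.049 s.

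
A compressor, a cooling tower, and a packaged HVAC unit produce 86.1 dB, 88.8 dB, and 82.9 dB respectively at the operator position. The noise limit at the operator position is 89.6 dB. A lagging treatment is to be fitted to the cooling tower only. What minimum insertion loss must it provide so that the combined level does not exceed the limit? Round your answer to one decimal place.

3.9 dB

Everything except the cooling tower sums to 10^(86.1/10) + 10^(82.9/10) = 6.024e+08 in linear terms, 87.80 dB.
To meet 89.6 dB overall, the treated cooling tower may contribute at most 10^(89.6/10) − 6.024e+08 = 3.096e+08, i.e. 84.91 dB.
So the cooling tower must be reduced from 88.8 to 84.91 dB: IL = 3.89 dB.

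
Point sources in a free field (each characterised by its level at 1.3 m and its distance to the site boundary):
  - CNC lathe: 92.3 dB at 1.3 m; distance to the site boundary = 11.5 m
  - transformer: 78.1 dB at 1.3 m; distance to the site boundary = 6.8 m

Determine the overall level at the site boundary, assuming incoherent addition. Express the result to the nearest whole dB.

74 dB

Propagate each source to the receiver with L = L_ref − 20·log₁₀(r/r_ref), then add intensities.
CNC lathe: 92.3 − 20·log₁₀(11.5/1.3) = 92.3 − 18.94 = 73.36 dB.
transformer: 78.1 − 20·log₁₀(6.8/1.3) = 78.1 − 14.37 = 63.73 dB.
Σ 10^(L/10) = 2.406e+07 → L_total = 10·log₁₀(2.406e+07) = 73.81 dB.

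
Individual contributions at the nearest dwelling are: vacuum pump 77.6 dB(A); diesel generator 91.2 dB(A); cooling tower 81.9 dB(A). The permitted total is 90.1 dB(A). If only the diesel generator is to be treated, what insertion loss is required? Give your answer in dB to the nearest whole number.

Everything except the diesel generator sums to 10^(77.6/10) + 10^(81.9/10) = 2.124e+08 in linear terms, 83.27 dB(A).
To meet 90.1 dB(A) overall, the treated diesel generator may contribute at most 10^(90.1/10) − 2.124e+08 = 8.109e+08, i.e. 89.09 dB(A).
So the diesel generator must be reduced from 91.2 to 89.09 dB(A): IL = 2.11 dB.

2 dB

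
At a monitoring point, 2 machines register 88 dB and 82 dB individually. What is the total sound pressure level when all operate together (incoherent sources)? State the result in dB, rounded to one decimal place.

For uncorrelated sources the intensities add, so convert each level to linear form, sum, and take 10·log₁₀ of the total.
Σ 10^(L/10) = 10^(88/10) + 10^(82/10) = 7.894e+08.
L_total = 10·log₁₀(7.894e+08) = 88.97 dB.

89.0 dB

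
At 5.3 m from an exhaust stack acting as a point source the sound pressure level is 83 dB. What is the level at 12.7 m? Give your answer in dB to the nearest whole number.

75 dB

For a point source, L₂ = L₁ − 20·log₁₀(r₂/r₁).
L₂ = 83 − 20·log₁₀(12.7/5.3) = 83 − 7.591 = 75.41 dB.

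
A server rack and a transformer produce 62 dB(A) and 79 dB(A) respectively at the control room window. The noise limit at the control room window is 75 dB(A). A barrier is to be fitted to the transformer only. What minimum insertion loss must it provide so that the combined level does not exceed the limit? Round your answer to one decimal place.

The untreated sources together contribute 10^(62/10) = 1.585e+06, i.e. 62.00 dB(A).
The limit corresponds to 10^(75/10) = 3.162e+07; subtracting the fixed part leaves 3.004e+07 for the transformer, i.e. 74.78 dB(A).
Required insertion loss = 79 − 74.78 = 4.22 dB.

4.2 dB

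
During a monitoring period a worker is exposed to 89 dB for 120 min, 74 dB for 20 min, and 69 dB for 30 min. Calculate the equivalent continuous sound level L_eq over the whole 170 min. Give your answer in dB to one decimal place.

87.5 dB

The energy average is taken in the linear domain: L_eq = 10·log₁₀[(Σ tᵢ·10^(Lᵢ/10))/T], T = 170 min.
Σ tᵢ·10^(Lᵢ/10) = 120·10^(89/10) + 20·10^(74/10) + 30·10^(69/10) = 9.606e+10.
L_eq = 10·log₁₀(9.606e+10/170) = 87.52 dB.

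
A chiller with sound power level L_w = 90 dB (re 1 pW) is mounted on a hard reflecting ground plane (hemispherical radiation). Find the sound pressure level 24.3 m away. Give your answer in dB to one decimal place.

L_p = L_w − 10·log₁₀(2π·r²) with r = 24.3 m.
2π·r² = 3710 m², 10·log₁₀ of that is 35.694 dB.
L_p = 90 − 35.694 = 54.31 dB.

54.3 dB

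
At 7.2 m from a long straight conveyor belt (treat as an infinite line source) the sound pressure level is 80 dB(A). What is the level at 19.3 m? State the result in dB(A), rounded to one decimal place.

For a line source, L₂ = L₁ − 10·log₁₀(r₂/r₁).
L₂ = 80 − 10·log₁₀(19.3/7.2) = 80 − 4.282 = 75.72 dB(A).

75.7 dB(A)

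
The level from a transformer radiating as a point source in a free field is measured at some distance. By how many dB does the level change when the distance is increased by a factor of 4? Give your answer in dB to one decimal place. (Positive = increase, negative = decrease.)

-12.0 dB

A point source loses 6 dB per doubling of distance; generally ΔL = −20·log₁₀(r₂/r₁).
ΔL = −20·log₁₀(4) = -12.04 dB.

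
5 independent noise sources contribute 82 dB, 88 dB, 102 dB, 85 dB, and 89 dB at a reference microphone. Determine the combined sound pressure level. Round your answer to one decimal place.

102.5 dB

Incoherent sources combine by intensity addition: L_total = 10·log₁₀(Σ 10^(L_i/10)).
Σ 10^(L/10) = 10^(82/10) + 10^(88/10) + 10^(102/10) + 10^(85/10) + 10^(89/10) = 1.775e+10.
L_total = 10·log₁₀(1.775e+10) = 102.49 dB.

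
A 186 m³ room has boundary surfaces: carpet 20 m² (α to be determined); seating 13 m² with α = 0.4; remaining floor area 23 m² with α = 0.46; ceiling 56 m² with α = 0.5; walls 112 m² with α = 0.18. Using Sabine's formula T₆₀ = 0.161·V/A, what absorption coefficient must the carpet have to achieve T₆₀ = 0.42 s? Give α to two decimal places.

A = 0.161·V/T₆₀ = 0.161·186/0.42 = 71.30 m² sabins.
Absorption from the other surfaces = 13·0.4 + 23·0.46 + 56·0.5 + 112·0.18 = 63.94 m², so the carpet must supply 7.36 m² over 20 m².
α = 7.36/20 = 0.368.

0.37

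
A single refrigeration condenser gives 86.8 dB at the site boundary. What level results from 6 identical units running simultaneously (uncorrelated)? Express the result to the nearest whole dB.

N identical incoherent sources raise the level by 10·log₁₀ N.
L_total = 86.8 + 10·log₁₀(6) = 86.8 + 7.782 = 94.58 dB.

95 dB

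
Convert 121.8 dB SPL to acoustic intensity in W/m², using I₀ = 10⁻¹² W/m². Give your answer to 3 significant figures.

1.51 W/m²

I = I₀·10^(L/10) = 10⁻¹² × 10^(121.8/10) = 10^(0.180).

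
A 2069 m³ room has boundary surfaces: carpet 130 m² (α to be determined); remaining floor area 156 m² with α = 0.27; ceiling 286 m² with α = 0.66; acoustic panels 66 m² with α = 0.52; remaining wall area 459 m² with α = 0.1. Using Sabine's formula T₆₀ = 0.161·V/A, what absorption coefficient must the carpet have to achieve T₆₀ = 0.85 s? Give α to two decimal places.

A = 0.161·V/T₆₀ = 0.161·2069/0.85 = 391.89 m² sabins.
Absorption from the other surfaces = 156·0.27 + 286·0.66 + 66·0.52 + 459·0.1 = 311.10 m², so the carpet must supply 80.79 m² over 130 m².
α = 80.79/130 = 0.621.

0.62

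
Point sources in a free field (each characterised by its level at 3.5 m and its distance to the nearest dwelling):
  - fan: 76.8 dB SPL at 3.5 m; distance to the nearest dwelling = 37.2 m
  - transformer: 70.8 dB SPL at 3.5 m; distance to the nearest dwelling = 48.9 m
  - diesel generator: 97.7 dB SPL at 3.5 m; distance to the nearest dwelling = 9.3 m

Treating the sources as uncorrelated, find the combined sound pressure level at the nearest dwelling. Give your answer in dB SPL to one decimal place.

Apply inverse-square spreading to bring every level to the receiver, then sum 10^(L/10).
fan: 76.8 − 20·log₁₀(37.2/3.5) = 76.8 − 20.53 = 56.27 dB SPL.
transformer: 70.8 − 20·log₁₀(48.9/3.5) = 70.8 − 22.90 = 47.90 dB SPL.
diesel generator: 97.7 − 20·log₁₀(9.3/3.5) = 97.7 − 8.49 = 89.21 dB SPL.
Σ 10^(L/10) = 8.345e+08 → L_total = 10·log₁₀(8.345e+08) = 89.21 dB SPL.

89.2 dB SPL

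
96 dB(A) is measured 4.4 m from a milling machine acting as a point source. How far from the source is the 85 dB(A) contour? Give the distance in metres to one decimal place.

The 11.0 dB drop corresponds to a distance ratio of 10^(11.0/20) for a point source.
r₂ = 4.4·10^((96−85)/20) = 4.4·10^(11.0/20) = 15.61 m.

15.6 m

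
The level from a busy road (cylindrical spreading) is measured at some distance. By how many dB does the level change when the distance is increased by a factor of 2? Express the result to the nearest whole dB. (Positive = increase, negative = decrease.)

A line source loses 3 dB per doubling of distance; generally ΔL = −10·log₁₀(r₂/r₁).
ΔL = −10·log₁₀(2) = -3.01 dB.

-3 dB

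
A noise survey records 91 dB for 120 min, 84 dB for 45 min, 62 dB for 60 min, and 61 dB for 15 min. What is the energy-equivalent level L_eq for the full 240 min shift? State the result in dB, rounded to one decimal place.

88.3 dB

L_eq = 10·log₁₀[(1/T)·Σ tᵢ·10^(Lᵢ/10)] with T = 240 min.
Σ tᵢ·10^(Lᵢ/10) = 120·10^(91/10) + 45·10^(84/10) + 60·10^(62/10) + 15·10^(61/10) = 1.625e+11.
L_eq = 10·log₁₀(1.625e+11/240) = 88.31 dB.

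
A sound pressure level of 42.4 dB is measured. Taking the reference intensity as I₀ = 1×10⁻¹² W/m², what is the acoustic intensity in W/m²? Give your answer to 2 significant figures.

1.7e-08 W/m²

L = 10·log₁₀(I/I₀) ⇒ I = I₀·10^(L/10) = 10⁻¹² × 10^4.24.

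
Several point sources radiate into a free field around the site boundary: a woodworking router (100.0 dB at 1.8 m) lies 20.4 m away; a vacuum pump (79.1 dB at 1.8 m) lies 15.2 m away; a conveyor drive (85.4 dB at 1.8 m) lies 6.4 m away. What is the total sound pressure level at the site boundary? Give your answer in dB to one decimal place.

80.3 dB

Propagate each source to the receiver with L = L_ref − 20·log₁₀(r/r_ref), then add intensities.
woodworking router: 100.0 − 20·log₁₀(20.4/1.8) = 100.0 − 21.09 = 78.91 dB.
vacuum pump: 79.1 − 20·log₁₀(15.2/1.8) = 79.1 − 18.53 = 60.57 dB.
conveyor drive: 85.4 − 20·log₁₀(6.4/1.8) = 85.4 − 11.02 = 74.38 dB.
Σ 10^(L/10) = 1.064e+08 → L_total = 10·log₁₀(1.064e+08) = 80.27 dB.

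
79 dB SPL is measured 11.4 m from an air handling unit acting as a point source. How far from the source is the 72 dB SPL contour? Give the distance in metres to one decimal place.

25.5 m

The 7.0 dB drop corresponds to a distance ratio of 10^(7.0/20) for a point source.
r₂ = 11.4·10^((79−72)/20) = 11.4·10^(7.0/20) = 25.52 m.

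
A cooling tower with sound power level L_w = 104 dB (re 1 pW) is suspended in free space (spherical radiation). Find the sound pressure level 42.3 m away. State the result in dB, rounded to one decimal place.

60.5 dB

The power spreads over a sphere of area 4π·r², so L_p = L_w − 10·log₁₀(4π·r²).
4π·r² = 2.248e+04 m², 10·log₁₀ of that is 43.519 dB.
L_p = 104 − 43.519 = 60.48 dB.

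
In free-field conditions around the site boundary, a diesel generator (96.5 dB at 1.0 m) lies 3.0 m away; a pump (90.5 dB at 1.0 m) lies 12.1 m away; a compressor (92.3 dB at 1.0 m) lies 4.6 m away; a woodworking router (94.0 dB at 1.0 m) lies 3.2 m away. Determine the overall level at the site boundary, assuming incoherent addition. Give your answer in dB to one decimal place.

89.2 dB

Propagate each source to the receiver with L = L_ref − 20·log₁₀(r/r_ref), then add intensities.
diesel generator: 96.5 − 20·log₁₀(3.0/1.0) = 96.5 − 9.54 = 86.96 dB.
pump: 90.5 − 20·log₁₀(12.1/1.0) = 90.5 − 21.66 = 68.84 dB.
compressor: 92.3 − 20·log₁₀(4.6/1.0) = 92.3 − 13.26 = 79.04 dB.
woodworking router: 94.0 − 20·log₁₀(3.2/1.0) = 94.0 − 10.10 = 83.90 dB.
Σ 10^(L/10) = 8.295e+08 → L_total = 10·log₁₀(8.295e+08) = 89.19 dB.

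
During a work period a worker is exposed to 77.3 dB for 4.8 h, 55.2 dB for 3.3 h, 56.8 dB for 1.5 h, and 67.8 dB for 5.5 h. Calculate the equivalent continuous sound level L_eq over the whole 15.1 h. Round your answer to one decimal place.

L_eq = 10·log₁₀[(1/T)·Σ tᵢ·10^(Lᵢ/10)] with T = 15.1 h.
Σ tᵢ·10^(Lᵢ/10) = 4.8·10^(77.3/10) + 3.3·10^(55.2/10) + 1.5·10^(56.8/10) + 5.5·10^(67.8/10) = 2.927e+08.
L_eq = 10·log₁₀(2.927e+08/15.1) = 72.87 dB.

72.9 dB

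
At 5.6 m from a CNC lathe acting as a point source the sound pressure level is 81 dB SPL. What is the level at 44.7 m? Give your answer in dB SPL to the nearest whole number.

Point-source attenuation: ΔL = 20·log₁₀(r₂/r₁) = 20·log₁₀(44.7/5.6) = 18.042 dB.
L₂ = 81 − 20·log₁₀(44.7/5.6) = 81 − 18.042 = 62.96 dB SPL.

63 dB SPL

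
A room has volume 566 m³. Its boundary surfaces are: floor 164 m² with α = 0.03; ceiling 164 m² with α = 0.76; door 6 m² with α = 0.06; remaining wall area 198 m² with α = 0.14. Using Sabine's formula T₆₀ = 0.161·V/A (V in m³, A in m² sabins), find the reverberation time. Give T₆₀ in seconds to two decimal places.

Total absorption A = 164·0.03 + 164·0.76 + 6·0.06 + 198·0.14 = 157.64 m² sabins.
T₆₀ = 0.161 × 566 / 157.64 = 0.578 s.

0.58 s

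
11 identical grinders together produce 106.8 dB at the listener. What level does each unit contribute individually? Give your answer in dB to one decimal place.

96.4 dB

11 equal contributions raise the level by 10·log₁₀ 11 = 10.414 dB, so each unit alone gives 106.8 − 10.414.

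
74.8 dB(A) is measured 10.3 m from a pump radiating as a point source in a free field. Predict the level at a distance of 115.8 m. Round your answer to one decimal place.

Point-source attenuation: ΔL = 20·log₁₀(r₂/r₁) = 20·log₁₀(115.8/10.3) = 21.017 dB.
L₂ = 74.8 − 20·log₁₀(115.8/10.3) = 74.8 − 21.017 = 53.78 dB(A).

53.8 dB(A)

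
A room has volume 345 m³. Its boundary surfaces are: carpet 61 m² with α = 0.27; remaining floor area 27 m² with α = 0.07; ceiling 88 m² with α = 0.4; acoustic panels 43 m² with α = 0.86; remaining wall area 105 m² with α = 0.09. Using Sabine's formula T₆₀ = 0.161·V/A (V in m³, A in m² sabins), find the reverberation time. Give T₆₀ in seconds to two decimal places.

Total absorption A = 61·0.27 + 27·0.07 + 88·0.4 + 43·0.86 + 105·0.09 = 99.99 m² sabins.
T₆₀ = 0.161·V/A = 0.161·345/99.99 = 0.556 s.

0.56 s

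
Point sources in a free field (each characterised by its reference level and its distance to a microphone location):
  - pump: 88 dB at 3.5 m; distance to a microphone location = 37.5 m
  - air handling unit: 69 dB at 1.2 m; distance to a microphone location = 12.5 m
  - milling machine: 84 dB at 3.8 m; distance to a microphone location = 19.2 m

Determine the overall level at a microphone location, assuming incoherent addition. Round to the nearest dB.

Propagate each source to the receiver with L = L_ref − 20·log₁₀(r/r_ref), then add intensities.
pump: 88 − 20·log₁₀(37.5/3.5) = 88 − 20.60 = 67.40 dB.
air handling unit: 69 − 20·log₁₀(12.5/1.2) = 69 − 20.35 = 48.65 dB.
milling machine: 84 − 20·log₁₀(19.2/3.8) = 84 − 14.07 = 69.93 dB.
Σ 10^(L/10) = 1.541e+07 → L_total = 10·log₁₀(1.541e+07) = 71.88 dB.

72 dB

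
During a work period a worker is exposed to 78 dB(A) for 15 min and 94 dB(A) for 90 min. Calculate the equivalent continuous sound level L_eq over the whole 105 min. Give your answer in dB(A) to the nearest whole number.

The energy average is taken in the linear domain: L_eq = 10·log₁₀[(Σ tᵢ·10^(Lᵢ/10))/T], T = 105 min.
Σ tᵢ·10^(Lᵢ/10) = 15·10^(78/10) + 90·10^(94/10) = 2.270e+11.
L_eq = 10·log₁₀(2.270e+11/105) = 93.35 dB(A).

93 dB(A)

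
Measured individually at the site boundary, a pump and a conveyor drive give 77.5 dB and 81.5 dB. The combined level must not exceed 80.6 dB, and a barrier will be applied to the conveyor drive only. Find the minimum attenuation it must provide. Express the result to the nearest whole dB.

The untreated sources together contribute 10^(77.5/10) = 5.623e+07, i.e. 77.50 dB.
To meet 80.6 dB overall, the treated conveyor drive may contribute at most 10^(80.6/10) − 5.623e+07 = 5.858e+07, i.e. 77.68 dB.
So the conveyor drive must be reduced from 81.5 to 77.68 dB: IL = 3.82 dB.

4 dB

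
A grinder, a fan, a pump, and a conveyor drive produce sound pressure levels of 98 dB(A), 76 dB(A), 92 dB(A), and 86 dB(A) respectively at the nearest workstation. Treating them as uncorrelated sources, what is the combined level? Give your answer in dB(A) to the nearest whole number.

99 dB(A)

Incoherent sources combine by intensity addition: L_total = 10·log₁₀(Σ 10^(L_i/10)).
Σ 10^(L/10) = 10^(98/10) + 10^(76/10) + 10^(92/10) + 10^(86/10) = 8.332e+09.
L_total = 10·log₁₀(8.332e+09) = 99.21 dB(A).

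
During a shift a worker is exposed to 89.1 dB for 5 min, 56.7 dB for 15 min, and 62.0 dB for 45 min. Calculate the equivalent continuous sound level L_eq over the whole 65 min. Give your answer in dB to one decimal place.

78.0 dB

Weight each interval's intensity by its duration and average over T = 65 min:
Σ tᵢ·10^(Lᵢ/10) = 5·10^(89.1/10) + 15·10^(56.7/10) + 45·10^(62.0/10) = 4.142e+09.
L_eq = 10·log₁₀(4.142e+09/65) = 78.04 dB.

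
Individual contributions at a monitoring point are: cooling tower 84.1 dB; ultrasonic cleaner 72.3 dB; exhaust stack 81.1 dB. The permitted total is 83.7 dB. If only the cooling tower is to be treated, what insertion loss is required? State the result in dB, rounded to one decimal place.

4.6 dB

The untreated sources together contribute 10^(72.3/10) + 10^(81.1/10) = 1.458e+08, i.e. 81.64 dB.
The limit corresponds to 10^(83.7/10) = 2.344e+08; subtracting the fixed part leaves 8.862e+07 for the cooling tower, i.e. 79.48 dB.
Required insertion loss = 84.1 − 79.48 = 4.62 dB.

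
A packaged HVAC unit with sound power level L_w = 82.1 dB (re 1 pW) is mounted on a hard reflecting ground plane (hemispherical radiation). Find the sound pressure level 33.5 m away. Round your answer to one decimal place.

The power spreads over a hemisphere of area 2π·r², so L_p = L_w − 10·log₁₀(2π·r²).
2π·r² = 7051 m², 10·log₁₀ of that is 38.483 dB.
L_p = 82.1 − 38.483 = 43.62 dB.

43.6 dB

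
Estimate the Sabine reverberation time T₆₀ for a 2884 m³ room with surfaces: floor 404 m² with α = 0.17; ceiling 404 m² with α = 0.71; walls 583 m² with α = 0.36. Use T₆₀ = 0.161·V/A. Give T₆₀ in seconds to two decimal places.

0.82 s

Summing Sᵢαᵢ: 404·0.17 + 404·0.71 + 583·0.36 = 565.40 m².
T₆₀ = 0.161·V/A = 0.161·2884/565.40 = 0.821 s.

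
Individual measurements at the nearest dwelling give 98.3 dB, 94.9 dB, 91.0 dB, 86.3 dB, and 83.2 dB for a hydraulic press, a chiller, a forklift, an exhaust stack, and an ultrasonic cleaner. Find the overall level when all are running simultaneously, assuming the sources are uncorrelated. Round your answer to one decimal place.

100.7 dB

For uncorrelated sources the intensities add, so convert each level to linear form, sum, and take 10·log₁₀ of the total.
Σ 10^(L/10) = 10^(98.3/10) + 10^(94.9/10) + 10^(91.0/10) + 10^(86.3/10) + 10^(83.2/10) = 1.175e+10.
L_total = 10·log₁₀(1.175e+10) = 100.70 dB.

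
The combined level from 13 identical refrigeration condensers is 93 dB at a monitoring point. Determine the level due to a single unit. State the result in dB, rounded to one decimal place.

81.9 dB

Dividing the total intensity by 13 lowers the level by 10·log₁₀ 13 = 11.139 dB: L₁ = 93 − 11.139.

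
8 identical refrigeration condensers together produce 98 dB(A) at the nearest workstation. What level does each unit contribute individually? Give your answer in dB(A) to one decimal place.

89.0 dB(A)

For N identical incoherent sources L_total = L₁ + 10·log₁₀ N, so L₁ = 98 − 10·log₁₀(8) = 98 − 9.031.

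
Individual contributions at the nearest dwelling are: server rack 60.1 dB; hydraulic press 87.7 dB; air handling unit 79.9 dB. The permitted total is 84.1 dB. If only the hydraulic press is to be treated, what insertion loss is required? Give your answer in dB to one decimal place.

The untreated sources together contribute 10^(60.1/10) + 10^(79.9/10) = 9.875e+07, i.e. 79.95 dB.
The limit corresponds to 10^(84.1/10) = 2.570e+08; subtracting the fixed part leaves 1.583e+08 for the hydraulic press, i.e. 81.99 dB.
Required insertion loss = 87.7 − 81.99 = 5.71 dB.

5.7 dB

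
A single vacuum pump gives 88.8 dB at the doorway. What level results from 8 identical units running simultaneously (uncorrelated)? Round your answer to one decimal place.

97.8 dB

With 8 equal, uncorrelated contributions the intensity is 8× that of one unit, giving a rise of 10·log₁₀ 8.
L_total = 88.8 + 10·log₁₀(8) = 88.8 + 9.031 = 97.83 dB.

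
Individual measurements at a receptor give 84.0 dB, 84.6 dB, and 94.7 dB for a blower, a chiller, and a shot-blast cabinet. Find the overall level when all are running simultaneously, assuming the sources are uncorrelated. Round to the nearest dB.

For uncorrelated sources the intensities add, so convert each level to linear form, sum, and take 10·log₁₀ of the total.
Σ 10^(L/10) = 10^(84.0/10) + 10^(84.6/10) + 10^(94.7/10) = 3.491e+09.
L_total = 10·log₁₀(3.491e+09) = 95.43 dB.

95 dB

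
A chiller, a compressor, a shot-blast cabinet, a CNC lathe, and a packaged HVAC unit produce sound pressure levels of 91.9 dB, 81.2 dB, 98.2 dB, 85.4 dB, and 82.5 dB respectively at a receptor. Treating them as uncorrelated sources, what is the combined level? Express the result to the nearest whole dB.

99 dB

For uncorrelated sources the intensities add, so convert each level to linear form, sum, and take 10·log₁₀ of the total.
Σ 10^(L/10) = 10^(91.9/10) + 10^(81.2/10) + 10^(98.2/10) + 10^(85.4/10) + 10^(82.5/10) = 8.812e+09.
L_total = 10·log₁₀(8.812e+09) = 99.45 dB.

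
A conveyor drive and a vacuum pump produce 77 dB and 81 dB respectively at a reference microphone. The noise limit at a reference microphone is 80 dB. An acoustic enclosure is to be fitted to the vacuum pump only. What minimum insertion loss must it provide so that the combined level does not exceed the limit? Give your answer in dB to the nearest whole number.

The untreated sources together contribute 10^(77/10) = 5.012e+07, i.e. 77.00 dB.
To meet 80 dB overall, the treated vacuum pump may contribute at most 10^(80/10) − 5.012e+07 = 4.988e+07, i.e. 76.98 dB.
So the vacuum pump must be reduced from 81 to 76.98 dB: IL = 4.02 dB.

4 dB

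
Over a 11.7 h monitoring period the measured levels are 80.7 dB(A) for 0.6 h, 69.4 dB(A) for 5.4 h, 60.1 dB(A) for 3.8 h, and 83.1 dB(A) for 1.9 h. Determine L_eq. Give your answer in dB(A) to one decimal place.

76.4 dB(A)

The energy average is taken in the linear domain: L_eq = 10·log₁₀[(Σ tᵢ·10^(Lᵢ/10))/T], T = 11.7 h.
Σ tᵢ·10^(Lᵢ/10) = 0.6·10^(80.7/10) + 5.4·10^(69.4/10) + 3.8·10^(60.1/10) + 1.9·10^(83.1/10) = 5.093e+08.
L_eq = 10·log₁₀(5.093e+08/11.7) = 76.39 dB(A).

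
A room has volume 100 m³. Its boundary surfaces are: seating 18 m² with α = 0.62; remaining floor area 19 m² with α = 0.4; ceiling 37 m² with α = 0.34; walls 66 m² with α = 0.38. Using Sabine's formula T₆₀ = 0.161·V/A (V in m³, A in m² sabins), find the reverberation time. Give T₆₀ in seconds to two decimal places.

Summing Sᵢαᵢ: 18·0.62 + 19·0.4 + 37·0.34 + 66·0.38 = 56.42 m².
T₆₀ = 0.161·V/A = 0.161·100/56.42 = 0.285 s.

0.29 s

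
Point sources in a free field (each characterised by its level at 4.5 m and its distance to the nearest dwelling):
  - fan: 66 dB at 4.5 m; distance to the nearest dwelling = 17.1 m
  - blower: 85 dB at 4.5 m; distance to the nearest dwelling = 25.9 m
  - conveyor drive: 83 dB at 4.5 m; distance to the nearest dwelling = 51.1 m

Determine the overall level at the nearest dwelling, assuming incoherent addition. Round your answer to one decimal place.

Propagate each source to the receiver with L = L_ref − 20·log₁₀(r/r_ref), then add intensities.
fan: 66 − 20·log₁₀(17.1/4.5) = 66 − 11.60 = 54.40 dB.
blower: 85 − 20·log₁₀(25.9/4.5) = 85 − 15.20 = 69.80 dB.
conveyor drive: 83 − 20·log₁₀(51.1/4.5) = 83 − 21.10 = 61.90 dB.
Σ 10^(L/10) = 1.137e+07 → L_total = 10·log₁₀(1.137e+07) = 70.56 dB.

70.6 dB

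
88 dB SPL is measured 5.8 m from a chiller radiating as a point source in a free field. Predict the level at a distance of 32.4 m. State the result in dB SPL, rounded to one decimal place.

73.1 dB SPL

Point-source attenuation: ΔL = 20·log₁₀(r₂/r₁) = 20·log₁₀(32.4/5.8) = 14.942 dB.
L₂ = 88 − 20·log₁₀(32.4/5.8) = 88 − 14.942 = 73.06 dB SPL.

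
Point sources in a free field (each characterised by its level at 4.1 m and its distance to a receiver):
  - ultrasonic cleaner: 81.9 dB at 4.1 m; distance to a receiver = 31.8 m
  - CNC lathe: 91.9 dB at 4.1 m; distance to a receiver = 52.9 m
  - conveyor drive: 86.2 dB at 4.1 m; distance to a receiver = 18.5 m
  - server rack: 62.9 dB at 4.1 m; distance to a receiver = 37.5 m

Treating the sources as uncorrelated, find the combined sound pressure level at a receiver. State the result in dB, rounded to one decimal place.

75.1 dB

Propagate each source to the receiver with L = L_ref − 20·log₁₀(r/r_ref), then add intensities.
ultrasonic cleaner: 81.9 − 20·log₁₀(31.8/4.1) = 81.9 − 17.79 = 64.11 dB.
CNC lathe: 91.9 − 20·log₁₀(52.9/4.1) = 91.9 − 22.21 = 69.69 dB.
conveyor drive: 86.2 − 20·log₁₀(18.5/4.1) = 86.2 − 13.09 = 73.11 dB.
server rack: 62.9 − 20·log₁₀(37.5/4.1) = 62.9 − 19.22 = 43.68 dB.
Σ 10^(L/10) = 3.238e+07 → L_total = 10·log₁₀(3.238e+07) = 75.10 dB.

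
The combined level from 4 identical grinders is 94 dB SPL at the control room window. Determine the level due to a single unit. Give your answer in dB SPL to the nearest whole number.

88 dB SPL

Dividing the total intensity by 4 lowers the level by 10·log₁₀ 4 = 6.021 dB: L₁ = 94 − 6.021.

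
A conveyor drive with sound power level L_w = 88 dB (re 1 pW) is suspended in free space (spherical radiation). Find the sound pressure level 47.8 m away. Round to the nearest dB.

Free-field spherical radiation: L_p = L_w − 10·log₁₀(4π·r²), r = 47.8 m.
4π·r² = 2.871e+04 m², 10·log₁₀ of that is 44.581 dB.
L_p = 88 − 44.581 = 43.42 dB.

43 dB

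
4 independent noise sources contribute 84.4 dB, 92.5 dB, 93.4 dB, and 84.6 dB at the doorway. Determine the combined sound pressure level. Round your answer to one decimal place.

96.6 dB

For uncorrelated sources the intensities add, so convert each level to linear form, sum, and take 10·log₁₀ of the total.
Σ 10^(L/10) = 10^(84.4/10) + 10^(92.5/10) + 10^(93.4/10) + 10^(84.6/10) = 4.530e+09.
L_total = 10·log₁₀(4.530e+09) = 96.56 dB.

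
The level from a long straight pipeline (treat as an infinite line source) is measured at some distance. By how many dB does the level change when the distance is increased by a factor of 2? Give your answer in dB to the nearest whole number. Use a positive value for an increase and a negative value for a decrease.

A line source loses 3 dB per doubling of distance; generally ΔL = −10·log₁₀(r₂/r₁).
ΔL = −10·log₁₀(2) = -3.01 dB.

-3 dB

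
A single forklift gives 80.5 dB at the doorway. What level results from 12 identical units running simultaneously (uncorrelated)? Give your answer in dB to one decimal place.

91.3 dB

L_total = L₁ + 10·log₁₀ N for N identical incoherent sources.
L_total = 80.5 + 10·log₁₀(12) = 80.5 + 10.792 = 91.29 dB.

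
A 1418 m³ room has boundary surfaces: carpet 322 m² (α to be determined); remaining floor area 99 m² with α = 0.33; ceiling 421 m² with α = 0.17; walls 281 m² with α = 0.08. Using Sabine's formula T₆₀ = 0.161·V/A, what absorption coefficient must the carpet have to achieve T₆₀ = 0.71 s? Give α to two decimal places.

Required total absorption A = 0.161·1418/0.71 = 321.55 m².
Absorption from the other surfaces = 99·0.33 + 421·0.17 + 281·0.08 = 126.72 m², so the carpet must supply 194.83 m² over 322 m².
α = 194.83/322 = 0.605.

0.61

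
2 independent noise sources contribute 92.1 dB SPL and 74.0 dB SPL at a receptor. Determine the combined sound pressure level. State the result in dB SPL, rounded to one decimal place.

92.2 dB SPL

Incoherent sources combine by intensity addition: L_total = 10·log₁₀(Σ 10^(L_i/10)).
Σ 10^(L/10) = 10^(92.1/10) + 10^(74.0/10) = 1.647e+09.
L_total = 10·log₁₀(1.647e+09) = 92.17 dB SPL.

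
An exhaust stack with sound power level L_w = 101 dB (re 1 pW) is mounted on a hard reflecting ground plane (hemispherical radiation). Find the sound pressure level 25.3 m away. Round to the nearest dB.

L_p = L_w − 10·log₁₀(2π·r²) with r = 25.3 m.
2π·r² = 4022 m², 10·log₁₀ of that is 36.044 dB.
L_p = 101 − 36.044 = 64.96 dB.

65 dB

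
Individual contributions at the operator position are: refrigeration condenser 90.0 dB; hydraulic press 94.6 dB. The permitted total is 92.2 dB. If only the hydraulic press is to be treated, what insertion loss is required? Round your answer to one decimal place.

Everything except the hydraulic press sums to 10^(90.0/10) = 1.000e+09 in linear terms, 90.00 dB.
The limit corresponds to 10^(92.2/10) = 1.660e+09; subtracting the fixed part leaves 6.596e+08 for the hydraulic press, i.e. 88.19 dB.
Required insertion loss = 94.6 − 88.19 = 6.41 dB.

6.4 dB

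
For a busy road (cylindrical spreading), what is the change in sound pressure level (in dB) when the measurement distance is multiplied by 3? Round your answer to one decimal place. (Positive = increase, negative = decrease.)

-4.8 dB

With cylindrical spreading the level changes by −10·log₁₀(r₂/r₁).
ΔL = −10·log₁₀(3) = -4.77 dB.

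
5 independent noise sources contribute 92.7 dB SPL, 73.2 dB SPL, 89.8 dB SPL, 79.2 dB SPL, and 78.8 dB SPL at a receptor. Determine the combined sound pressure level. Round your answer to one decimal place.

94.8 dB SPL

For uncorrelated sources the intensities add, so convert each level to linear form, sum, and take 10·log₁₀ of the total.
Σ 10^(L/10) = 10^(92.7/10) + 10^(73.2/10) + 10^(89.8/10) + 10^(79.2/10) + 10^(78.8/10) = 2.997e+09.
L_total = 10·log₁₀(2.997e+09) = 94.77 dB SPL.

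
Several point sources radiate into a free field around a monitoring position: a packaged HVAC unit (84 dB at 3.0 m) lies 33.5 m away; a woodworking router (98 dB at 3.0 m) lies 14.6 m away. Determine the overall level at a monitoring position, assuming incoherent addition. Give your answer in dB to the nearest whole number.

First find each source's level at the receiver (point-source: −20·log₁₀(r/r_ref)), then combine on an intensity basis.
packaged HVAC unit: 84 − 20·log₁₀(33.5/3.0) = 84 − 20.96 = 63.04 dB.
woodworking router: 98 − 20·log₁₀(14.6/3.0) = 98 − 13.74 = 84.26 dB.
Σ 10^(L/10) = 2.684e+08 → L_total = 10·log₁₀(2.684e+08) = 84.29 dB.

84 dB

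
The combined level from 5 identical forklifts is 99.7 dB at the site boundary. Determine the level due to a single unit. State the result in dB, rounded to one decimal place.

92.7 dB

For N identical incoherent sources L_total = L₁ + 10·log₁₀ N, so L₁ = 99.7 − 10·log₁₀(5) = 99.7 − 6.990.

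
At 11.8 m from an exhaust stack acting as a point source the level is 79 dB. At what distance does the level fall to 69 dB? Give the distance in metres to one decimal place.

37.3 m

For a point source L₁ − L₂ = 20·log₁₀(r₂/r₁), so r₂ = r₁·10^((L₁−L₂)/20).
r₂ = 11.8·10^((79−69)/20) = 11.8·10^(10.0/20) = 37.31 m.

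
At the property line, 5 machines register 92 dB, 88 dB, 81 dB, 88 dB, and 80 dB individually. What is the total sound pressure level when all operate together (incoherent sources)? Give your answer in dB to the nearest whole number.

For uncorrelated sources the intensities add, so convert each level to linear form, sum, and take 10·log₁₀ of the total.
Σ 10^(L/10) = 10^(92/10) + 10^(88/10) + 10^(81/10) + 10^(88/10) + 10^(80/10) = 3.073e+09.
L_total = 10·log₁₀(3.073e+09) = 94.88 dB.

95 dB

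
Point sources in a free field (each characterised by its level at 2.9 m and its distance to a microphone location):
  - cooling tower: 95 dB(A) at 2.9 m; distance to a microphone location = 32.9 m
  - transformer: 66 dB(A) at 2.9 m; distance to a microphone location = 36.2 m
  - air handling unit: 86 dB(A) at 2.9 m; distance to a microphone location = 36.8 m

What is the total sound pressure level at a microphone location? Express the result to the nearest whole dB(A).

74 dB(A)

Apply inverse-square spreading to bring every level to the receiver, then sum 10^(L/10).
cooling tower: 95 − 20·log₁₀(32.9/2.9) = 95 − 21.10 = 73.90 dB(A).
transformer: 66 − 20·log₁₀(36.2/2.9) = 66 − 21.93 = 44.07 dB(A).
air handling unit: 86 − 20·log₁₀(36.8/2.9) = 86 − 22.07 = 63.93 dB(A).
Σ 10^(L/10) = 2.707e+07 → L_total = 10·log₁₀(2.707e+07) = 74.32 dB(A).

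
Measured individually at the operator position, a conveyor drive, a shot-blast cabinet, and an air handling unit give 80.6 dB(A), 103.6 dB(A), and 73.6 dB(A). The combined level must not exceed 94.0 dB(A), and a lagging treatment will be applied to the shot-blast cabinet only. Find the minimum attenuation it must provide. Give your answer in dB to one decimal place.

9.8 dB

Everything except the shot-blast cabinet sums to 10^(80.6/10) + 10^(73.6/10) = 1.377e+08 in linear terms, 81.39 dB(A).
The limit corresponds to 10^(94.0/10) = 2.512e+09; subtracting the fixed part leaves 2.374e+09 for the shot-blast cabinet, i.e. 93.76 dB(A).
Required insertion loss = 103.6 − 93.76 = 9.84 dB.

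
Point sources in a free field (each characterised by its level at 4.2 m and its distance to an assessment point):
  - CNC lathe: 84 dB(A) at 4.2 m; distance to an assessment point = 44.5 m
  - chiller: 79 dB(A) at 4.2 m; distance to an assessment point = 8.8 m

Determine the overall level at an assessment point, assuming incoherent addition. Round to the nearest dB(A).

First find each source's level at the receiver (point-source: −20·log₁₀(r/r_ref)), then combine on an intensity basis.
CNC lathe: 84 − 20·log₁₀(44.5/4.2) = 84 − 20.50 = 63.50 dB(A).
chiller: 79 − 20·log₁₀(8.8/4.2) = 79 − 6.42 = 72.58 dB(A).
Σ 10^(L/10) = 2.033e+07 → L_total = 10·log₁₀(2.033e+07) = 73.08 dB(A).

73 dB(A)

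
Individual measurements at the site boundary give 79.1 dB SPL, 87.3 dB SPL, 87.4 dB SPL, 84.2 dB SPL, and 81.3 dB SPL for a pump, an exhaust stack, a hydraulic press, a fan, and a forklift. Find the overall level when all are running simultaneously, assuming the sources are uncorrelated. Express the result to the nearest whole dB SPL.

92 dB SPL

Incoherent sources combine by intensity addition: L_total = 10·log₁₀(Σ 10^(L_i/10)).
Σ 10^(L/10) = 10^(79.1/10) + 10^(87.3/10) + 10^(87.4/10) + 10^(84.2/10) + 10^(81.3/10) = 1.566e+09.
L_total = 10·log₁₀(1.566e+09) = 91.95 dB SPL.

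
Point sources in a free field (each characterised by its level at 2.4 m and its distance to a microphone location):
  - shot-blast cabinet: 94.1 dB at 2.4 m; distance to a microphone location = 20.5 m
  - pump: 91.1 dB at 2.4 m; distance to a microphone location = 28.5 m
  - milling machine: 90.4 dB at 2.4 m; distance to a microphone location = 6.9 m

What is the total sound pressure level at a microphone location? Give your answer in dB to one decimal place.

82.5 dB

First find each source's level at the receiver (point-source: −20·log₁₀(r/r_ref)), then combine on an intensity basis.
shot-blast cabinet: 94.1 − 20·log₁₀(20.5/2.4) = 94.1 − 18.63 = 75.47 dB.
pump: 91.1 − 20·log₁₀(28.5/2.4) = 91.1 − 21.49 = 69.61 dB.
milling machine: 90.4 − 20·log₁₀(6.9/2.4) = 90.4 − 9.17 = 81.23 dB.
Σ 10^(L/10) = 1.770e+08 → L_total = 10·log₁₀(1.770e+08) = 82.48 dB.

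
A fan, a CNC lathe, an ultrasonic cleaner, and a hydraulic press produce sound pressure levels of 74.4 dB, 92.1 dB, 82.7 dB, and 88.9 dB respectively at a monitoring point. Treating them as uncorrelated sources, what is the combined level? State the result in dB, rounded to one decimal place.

94.2 dB

For uncorrelated sources the intensities add, so convert each level to linear form, sum, and take 10·log₁₀ of the total.
Σ 10^(L/10) = 10^(74.4/10) + 10^(92.1/10) + 10^(82.7/10) + 10^(88.9/10) = 2.612e+09.
L_total = 10·log₁₀(2.612e+09) = 94.17 dB.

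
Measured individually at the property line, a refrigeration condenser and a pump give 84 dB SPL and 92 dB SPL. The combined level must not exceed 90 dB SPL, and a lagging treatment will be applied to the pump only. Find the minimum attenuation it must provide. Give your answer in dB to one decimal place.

The untreated sources together contribute 10^(84/10) = 2.512e+08, i.e. 84.00 dB SPL.
To meet 90 dB SPL overall, the treated pump may contribute at most 10^(90/10) − 2.512e+08 = 7.488e+08, i.e. 88.74 dB SPL.
Required insertion loss = 92 − 88.74 = 3.26 dB.

3.3 dB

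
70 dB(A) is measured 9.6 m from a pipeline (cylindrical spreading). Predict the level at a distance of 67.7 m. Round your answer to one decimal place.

61.5 dB(A)

For a line source, L₂ = L₁ − 10·log₁₀(r₂/r₁).
L₂ = 70 − 10·log₁₀(67.7/9.6) = 70 − 8.483 = 61.52 dB(A).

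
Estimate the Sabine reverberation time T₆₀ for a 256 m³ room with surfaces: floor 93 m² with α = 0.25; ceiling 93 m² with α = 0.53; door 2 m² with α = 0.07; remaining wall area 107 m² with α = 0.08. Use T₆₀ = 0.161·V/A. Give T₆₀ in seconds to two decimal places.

Summing Sᵢαᵢ: 93·0.25 + 93·0.53 + 2·0.07 + 107·0.08 = 81.24 m².
T₆₀ = 0.161 × 256 / 81.24 = 0.507 s.

0.51 s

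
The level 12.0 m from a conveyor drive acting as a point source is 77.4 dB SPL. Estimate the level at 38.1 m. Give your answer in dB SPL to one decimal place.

67.4 dB SPL

Spherical spreading from a point source gives a 20·log₁₀(r₂/r₁) drop.
L₂ = 77.4 − 20·log₁₀(38.1/12.0) = 77.4 − 10.035 = 67.37 dB SPL.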